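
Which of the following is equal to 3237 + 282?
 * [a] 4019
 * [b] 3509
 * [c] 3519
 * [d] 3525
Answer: c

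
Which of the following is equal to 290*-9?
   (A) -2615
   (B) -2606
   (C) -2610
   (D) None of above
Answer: C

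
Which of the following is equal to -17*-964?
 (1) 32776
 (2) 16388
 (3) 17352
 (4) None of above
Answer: 2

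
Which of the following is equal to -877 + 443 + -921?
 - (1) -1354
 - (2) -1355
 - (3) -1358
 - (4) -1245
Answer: 2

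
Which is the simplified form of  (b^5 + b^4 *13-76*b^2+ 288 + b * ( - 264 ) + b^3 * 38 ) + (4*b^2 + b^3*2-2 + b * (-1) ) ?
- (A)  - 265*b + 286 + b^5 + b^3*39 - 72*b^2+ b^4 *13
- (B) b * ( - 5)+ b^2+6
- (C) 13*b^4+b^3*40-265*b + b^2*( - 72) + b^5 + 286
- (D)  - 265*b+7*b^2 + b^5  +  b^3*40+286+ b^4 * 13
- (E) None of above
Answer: C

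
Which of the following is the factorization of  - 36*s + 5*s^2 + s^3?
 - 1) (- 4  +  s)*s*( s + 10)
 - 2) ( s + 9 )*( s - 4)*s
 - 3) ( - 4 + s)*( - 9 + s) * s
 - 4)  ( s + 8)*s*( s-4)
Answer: 2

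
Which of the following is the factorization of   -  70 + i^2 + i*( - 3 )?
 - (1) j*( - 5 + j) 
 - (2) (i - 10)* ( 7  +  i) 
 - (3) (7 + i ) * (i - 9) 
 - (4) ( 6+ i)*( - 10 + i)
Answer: 2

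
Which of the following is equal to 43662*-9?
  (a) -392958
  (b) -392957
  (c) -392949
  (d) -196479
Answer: a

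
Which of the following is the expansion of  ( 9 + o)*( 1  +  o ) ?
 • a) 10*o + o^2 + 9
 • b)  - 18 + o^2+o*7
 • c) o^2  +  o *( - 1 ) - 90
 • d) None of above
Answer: a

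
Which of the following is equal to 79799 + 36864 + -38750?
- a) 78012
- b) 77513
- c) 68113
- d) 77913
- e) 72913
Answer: d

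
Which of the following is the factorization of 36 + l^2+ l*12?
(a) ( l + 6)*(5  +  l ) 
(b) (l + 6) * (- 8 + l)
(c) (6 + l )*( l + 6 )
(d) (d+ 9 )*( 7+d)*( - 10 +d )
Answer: c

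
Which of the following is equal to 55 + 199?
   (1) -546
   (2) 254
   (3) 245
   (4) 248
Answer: 2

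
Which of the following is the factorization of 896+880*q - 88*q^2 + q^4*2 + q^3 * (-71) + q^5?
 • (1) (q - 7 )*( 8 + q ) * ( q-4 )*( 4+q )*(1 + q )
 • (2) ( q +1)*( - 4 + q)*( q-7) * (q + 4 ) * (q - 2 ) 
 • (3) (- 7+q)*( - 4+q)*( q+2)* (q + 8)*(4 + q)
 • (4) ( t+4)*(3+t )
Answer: 1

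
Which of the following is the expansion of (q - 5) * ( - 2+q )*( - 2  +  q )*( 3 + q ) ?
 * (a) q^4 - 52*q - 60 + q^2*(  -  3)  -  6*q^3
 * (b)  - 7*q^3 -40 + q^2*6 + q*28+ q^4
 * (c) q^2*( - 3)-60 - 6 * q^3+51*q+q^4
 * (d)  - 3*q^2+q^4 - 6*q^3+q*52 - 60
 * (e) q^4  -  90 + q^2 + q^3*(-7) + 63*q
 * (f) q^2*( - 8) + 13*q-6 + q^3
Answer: d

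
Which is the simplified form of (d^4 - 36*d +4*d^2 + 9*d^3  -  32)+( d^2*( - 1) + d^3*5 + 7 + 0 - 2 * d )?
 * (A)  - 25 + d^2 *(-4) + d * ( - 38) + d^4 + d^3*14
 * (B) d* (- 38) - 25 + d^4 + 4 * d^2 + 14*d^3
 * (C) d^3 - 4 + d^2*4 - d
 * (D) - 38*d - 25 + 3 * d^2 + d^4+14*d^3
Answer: D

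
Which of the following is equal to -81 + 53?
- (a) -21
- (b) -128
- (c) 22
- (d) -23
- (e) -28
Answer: e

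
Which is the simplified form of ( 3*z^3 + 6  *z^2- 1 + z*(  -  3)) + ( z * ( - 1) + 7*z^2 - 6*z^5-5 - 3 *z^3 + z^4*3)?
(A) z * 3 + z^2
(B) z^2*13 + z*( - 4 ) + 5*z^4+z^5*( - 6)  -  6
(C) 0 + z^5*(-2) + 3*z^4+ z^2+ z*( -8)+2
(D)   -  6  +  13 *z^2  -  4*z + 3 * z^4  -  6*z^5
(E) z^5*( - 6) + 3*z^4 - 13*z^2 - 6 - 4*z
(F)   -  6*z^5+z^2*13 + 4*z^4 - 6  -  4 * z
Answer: D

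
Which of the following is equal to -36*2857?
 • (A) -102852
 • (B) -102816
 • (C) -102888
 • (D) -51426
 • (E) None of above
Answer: A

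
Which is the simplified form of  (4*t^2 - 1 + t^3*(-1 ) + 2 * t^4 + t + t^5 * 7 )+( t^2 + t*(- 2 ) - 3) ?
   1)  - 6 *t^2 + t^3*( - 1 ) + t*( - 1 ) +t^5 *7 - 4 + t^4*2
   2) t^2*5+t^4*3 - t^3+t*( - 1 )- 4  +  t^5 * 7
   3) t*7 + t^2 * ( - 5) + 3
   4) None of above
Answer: 4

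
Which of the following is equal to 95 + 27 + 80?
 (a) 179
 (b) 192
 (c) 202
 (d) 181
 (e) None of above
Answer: c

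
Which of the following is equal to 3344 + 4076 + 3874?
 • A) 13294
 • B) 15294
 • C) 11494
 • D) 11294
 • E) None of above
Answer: D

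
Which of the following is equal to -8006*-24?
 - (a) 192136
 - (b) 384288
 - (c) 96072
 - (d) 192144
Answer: d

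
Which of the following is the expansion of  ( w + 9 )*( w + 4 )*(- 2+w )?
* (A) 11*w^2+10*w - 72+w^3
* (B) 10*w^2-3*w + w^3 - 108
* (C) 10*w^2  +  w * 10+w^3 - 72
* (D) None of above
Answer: A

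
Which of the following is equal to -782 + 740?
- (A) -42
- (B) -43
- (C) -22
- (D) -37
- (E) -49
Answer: A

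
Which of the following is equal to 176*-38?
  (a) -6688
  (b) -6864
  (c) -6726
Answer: a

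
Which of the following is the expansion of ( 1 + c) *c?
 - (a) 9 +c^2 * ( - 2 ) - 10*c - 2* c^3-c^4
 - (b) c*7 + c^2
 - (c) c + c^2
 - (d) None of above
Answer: c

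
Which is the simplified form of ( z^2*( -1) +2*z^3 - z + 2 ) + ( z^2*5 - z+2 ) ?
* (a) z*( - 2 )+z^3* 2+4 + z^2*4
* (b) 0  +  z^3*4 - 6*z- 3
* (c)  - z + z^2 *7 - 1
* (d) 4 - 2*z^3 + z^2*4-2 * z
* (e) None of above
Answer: a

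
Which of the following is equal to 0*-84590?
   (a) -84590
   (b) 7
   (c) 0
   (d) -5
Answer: c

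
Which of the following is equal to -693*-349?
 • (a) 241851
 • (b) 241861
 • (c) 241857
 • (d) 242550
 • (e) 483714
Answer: c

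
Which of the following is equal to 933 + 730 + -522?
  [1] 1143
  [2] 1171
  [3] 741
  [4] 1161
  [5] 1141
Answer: 5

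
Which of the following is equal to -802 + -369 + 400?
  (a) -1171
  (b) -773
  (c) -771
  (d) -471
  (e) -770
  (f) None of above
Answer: c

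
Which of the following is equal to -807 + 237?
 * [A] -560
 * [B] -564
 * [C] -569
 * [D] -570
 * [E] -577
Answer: D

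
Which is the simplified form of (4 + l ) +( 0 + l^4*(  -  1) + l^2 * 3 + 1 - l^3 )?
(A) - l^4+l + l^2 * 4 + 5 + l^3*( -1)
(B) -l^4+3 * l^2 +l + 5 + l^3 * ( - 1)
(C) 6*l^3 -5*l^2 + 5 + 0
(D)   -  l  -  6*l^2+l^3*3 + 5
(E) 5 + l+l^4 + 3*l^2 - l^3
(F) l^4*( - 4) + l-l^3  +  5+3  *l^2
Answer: B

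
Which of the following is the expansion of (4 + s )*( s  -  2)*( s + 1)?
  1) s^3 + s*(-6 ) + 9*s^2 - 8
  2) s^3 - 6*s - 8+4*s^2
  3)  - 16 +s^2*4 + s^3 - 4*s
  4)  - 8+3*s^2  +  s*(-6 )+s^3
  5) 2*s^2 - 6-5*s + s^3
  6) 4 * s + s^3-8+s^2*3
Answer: 4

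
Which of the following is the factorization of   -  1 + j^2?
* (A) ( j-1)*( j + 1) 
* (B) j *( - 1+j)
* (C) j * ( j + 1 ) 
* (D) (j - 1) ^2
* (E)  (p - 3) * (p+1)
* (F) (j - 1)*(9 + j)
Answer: A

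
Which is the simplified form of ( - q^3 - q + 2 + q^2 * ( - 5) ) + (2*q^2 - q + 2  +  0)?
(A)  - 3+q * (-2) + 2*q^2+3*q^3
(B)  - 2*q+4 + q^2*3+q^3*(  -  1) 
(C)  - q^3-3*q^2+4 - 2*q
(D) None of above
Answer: C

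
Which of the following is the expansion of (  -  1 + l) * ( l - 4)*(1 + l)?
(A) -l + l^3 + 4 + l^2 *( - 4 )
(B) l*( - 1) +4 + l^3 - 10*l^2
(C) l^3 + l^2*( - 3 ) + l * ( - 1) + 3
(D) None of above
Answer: A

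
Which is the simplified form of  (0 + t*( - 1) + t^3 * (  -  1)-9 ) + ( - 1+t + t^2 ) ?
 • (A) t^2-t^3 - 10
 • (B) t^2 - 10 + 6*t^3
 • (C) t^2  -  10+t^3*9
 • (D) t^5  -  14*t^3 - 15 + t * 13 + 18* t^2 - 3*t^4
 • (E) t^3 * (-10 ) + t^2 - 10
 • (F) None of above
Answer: A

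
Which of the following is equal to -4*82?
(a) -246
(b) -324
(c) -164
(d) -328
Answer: d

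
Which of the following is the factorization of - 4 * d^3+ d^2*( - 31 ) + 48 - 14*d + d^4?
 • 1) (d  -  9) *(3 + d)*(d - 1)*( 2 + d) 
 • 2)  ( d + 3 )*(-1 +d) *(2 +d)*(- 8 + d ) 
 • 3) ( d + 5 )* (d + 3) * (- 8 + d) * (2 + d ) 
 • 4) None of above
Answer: 2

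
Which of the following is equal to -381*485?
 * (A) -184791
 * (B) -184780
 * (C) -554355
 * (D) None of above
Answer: D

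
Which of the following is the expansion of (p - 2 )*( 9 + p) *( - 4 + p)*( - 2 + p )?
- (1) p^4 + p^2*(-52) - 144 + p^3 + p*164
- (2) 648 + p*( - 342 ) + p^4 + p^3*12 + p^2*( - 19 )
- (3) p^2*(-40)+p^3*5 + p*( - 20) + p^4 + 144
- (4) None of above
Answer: 1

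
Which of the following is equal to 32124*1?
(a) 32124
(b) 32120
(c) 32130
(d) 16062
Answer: a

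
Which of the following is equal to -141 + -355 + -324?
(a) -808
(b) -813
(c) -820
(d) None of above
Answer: c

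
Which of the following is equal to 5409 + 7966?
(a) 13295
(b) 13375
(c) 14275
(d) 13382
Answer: b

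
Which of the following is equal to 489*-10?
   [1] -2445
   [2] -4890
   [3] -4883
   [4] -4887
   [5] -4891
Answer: 2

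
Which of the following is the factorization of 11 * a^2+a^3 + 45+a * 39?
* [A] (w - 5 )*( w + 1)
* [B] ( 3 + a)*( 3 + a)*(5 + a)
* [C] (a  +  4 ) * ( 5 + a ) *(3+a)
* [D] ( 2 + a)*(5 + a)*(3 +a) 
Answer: B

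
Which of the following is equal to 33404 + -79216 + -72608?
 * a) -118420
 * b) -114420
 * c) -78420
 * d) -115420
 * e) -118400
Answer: a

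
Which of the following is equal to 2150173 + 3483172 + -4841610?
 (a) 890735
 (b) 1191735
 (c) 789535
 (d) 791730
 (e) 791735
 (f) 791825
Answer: e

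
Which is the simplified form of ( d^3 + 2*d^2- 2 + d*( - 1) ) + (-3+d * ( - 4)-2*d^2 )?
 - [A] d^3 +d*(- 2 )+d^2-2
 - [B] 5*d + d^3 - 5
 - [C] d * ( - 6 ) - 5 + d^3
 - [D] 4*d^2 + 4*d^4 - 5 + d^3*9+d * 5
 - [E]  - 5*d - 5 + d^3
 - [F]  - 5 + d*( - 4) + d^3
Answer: E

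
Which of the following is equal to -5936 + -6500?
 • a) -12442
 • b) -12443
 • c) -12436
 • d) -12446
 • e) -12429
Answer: c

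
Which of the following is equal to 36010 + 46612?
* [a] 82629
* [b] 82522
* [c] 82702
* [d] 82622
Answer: d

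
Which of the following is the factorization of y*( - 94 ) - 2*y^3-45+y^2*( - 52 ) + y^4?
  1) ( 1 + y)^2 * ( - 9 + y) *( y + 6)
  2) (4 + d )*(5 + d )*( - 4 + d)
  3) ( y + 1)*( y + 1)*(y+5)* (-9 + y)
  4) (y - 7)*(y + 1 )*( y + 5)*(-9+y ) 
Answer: 3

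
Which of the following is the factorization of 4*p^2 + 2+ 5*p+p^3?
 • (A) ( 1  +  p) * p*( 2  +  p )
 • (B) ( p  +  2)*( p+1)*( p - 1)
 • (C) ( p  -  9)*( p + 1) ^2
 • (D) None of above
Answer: D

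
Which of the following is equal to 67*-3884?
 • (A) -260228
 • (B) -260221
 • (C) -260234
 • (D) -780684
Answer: A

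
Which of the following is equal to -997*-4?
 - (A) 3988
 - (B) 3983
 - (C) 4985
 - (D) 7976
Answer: A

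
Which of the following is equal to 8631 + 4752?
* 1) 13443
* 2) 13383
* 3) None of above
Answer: 2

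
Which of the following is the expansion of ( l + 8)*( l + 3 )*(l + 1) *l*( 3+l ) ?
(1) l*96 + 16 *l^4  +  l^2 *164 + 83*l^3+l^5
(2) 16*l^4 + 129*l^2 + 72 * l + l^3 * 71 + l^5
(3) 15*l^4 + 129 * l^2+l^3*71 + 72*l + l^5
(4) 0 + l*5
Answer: 3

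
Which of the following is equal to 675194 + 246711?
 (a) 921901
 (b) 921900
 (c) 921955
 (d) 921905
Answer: d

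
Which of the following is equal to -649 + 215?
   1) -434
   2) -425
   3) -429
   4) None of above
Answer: 1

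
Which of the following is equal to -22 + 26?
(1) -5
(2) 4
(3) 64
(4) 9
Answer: 2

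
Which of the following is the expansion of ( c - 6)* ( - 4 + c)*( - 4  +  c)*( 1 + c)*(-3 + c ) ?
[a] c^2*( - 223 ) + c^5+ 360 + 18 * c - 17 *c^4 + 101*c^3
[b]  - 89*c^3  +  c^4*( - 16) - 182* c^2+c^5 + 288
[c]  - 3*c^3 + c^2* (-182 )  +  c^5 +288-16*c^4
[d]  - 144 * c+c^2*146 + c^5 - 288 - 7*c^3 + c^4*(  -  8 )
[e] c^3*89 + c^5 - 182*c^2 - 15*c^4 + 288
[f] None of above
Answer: f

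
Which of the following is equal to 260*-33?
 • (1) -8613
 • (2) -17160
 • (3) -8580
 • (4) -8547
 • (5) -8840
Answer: 3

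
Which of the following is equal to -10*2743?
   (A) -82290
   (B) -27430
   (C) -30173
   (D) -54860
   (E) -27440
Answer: B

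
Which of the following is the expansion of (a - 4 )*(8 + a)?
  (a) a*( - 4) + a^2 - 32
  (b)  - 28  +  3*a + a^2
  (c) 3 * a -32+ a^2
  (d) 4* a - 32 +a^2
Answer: d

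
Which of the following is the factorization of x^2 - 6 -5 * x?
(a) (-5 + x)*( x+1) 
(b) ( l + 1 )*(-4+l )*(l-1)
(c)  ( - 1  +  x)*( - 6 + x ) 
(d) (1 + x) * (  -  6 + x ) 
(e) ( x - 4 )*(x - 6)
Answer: d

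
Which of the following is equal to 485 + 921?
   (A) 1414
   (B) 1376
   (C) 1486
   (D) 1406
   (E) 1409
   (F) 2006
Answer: D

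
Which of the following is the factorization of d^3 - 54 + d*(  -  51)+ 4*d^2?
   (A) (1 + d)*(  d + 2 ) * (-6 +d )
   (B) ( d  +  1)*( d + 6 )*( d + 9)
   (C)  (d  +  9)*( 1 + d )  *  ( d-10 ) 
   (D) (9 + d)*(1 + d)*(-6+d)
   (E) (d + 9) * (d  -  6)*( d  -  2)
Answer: D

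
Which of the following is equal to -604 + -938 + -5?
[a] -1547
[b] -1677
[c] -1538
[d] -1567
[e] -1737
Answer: a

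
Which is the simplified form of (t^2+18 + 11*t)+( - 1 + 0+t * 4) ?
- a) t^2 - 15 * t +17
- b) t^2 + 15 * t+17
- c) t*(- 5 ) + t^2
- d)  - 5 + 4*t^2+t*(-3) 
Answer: b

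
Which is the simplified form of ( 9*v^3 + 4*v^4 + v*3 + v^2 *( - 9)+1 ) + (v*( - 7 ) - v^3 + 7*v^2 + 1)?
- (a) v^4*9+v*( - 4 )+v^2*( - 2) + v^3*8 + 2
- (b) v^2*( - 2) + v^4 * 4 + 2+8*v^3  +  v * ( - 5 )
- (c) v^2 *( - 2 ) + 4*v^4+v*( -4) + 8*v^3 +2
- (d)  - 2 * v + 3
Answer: c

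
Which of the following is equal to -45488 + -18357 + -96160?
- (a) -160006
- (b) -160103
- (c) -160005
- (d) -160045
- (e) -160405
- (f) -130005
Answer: c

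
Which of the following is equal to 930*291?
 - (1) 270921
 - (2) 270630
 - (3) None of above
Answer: 2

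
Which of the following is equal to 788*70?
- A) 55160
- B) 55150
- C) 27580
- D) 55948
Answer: A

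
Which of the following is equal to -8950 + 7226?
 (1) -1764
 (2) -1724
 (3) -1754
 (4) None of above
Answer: 2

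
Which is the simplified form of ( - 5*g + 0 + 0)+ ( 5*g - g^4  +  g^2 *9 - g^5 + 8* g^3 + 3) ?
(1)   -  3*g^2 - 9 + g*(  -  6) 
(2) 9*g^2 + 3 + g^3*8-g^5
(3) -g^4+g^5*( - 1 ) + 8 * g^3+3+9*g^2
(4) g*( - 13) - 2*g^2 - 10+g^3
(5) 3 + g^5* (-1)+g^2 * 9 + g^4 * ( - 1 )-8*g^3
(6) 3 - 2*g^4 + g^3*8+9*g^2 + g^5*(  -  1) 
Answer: 3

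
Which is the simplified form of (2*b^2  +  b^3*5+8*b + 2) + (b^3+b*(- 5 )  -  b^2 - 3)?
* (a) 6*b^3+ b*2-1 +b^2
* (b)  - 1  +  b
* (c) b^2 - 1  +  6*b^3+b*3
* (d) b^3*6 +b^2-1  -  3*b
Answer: c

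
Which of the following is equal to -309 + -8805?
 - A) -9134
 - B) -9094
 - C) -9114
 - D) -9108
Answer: C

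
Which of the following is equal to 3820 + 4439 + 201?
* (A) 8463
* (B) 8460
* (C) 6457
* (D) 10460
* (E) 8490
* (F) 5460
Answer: B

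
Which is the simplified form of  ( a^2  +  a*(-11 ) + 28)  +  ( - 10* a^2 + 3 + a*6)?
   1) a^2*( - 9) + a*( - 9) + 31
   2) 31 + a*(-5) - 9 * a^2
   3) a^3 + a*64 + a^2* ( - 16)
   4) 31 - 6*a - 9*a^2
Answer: 2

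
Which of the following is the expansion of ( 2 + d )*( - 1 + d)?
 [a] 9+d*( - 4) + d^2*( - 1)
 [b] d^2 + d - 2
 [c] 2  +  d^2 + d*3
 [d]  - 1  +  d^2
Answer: b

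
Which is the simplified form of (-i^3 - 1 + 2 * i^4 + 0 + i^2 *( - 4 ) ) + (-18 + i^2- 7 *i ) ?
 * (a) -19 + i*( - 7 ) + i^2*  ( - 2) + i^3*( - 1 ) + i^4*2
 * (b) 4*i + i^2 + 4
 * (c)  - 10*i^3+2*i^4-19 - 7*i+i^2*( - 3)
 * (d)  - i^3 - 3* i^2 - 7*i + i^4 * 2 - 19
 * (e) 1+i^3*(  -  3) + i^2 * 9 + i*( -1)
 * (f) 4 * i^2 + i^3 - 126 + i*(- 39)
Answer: d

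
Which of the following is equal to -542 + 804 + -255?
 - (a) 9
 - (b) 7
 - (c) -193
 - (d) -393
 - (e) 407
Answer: b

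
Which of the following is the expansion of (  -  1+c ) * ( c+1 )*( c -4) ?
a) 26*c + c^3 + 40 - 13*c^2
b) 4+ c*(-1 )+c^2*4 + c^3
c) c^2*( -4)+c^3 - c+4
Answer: c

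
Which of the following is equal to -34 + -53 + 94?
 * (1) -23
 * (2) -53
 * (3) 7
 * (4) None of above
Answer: 3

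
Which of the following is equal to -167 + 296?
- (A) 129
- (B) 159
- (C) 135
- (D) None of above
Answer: A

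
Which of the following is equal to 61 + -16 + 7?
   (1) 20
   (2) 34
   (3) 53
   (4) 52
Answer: 4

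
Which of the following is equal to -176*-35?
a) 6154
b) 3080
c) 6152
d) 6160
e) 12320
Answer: d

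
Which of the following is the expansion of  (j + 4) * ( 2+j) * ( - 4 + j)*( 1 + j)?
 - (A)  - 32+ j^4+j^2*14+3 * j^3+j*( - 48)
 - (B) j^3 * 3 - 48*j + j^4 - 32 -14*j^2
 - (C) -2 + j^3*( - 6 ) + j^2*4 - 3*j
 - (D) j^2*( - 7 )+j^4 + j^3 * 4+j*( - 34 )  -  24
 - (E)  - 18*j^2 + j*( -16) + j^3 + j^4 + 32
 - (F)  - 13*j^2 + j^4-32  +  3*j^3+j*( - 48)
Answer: B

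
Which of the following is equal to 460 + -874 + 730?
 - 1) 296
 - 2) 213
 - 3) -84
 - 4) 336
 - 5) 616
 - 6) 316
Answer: 6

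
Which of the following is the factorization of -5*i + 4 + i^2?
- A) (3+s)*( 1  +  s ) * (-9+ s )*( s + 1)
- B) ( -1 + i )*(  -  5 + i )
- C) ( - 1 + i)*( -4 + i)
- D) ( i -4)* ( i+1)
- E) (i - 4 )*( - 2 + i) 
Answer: C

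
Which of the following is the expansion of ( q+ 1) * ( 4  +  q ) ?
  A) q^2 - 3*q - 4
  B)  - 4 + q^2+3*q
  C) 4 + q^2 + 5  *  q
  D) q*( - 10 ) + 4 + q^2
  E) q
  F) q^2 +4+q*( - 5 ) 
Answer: C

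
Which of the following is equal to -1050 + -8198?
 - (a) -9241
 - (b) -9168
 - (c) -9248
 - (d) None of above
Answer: c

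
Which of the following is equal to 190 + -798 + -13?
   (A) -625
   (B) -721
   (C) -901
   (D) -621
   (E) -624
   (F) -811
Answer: D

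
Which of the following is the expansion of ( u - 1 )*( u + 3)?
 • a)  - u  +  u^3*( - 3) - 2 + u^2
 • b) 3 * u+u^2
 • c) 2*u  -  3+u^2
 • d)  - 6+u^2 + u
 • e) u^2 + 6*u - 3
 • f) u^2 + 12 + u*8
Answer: c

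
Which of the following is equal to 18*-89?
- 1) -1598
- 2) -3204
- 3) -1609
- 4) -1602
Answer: 4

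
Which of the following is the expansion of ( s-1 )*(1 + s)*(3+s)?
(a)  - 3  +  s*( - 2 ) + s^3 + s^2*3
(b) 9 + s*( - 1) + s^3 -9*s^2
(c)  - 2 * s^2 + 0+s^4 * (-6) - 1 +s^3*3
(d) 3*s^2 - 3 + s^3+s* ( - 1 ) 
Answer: d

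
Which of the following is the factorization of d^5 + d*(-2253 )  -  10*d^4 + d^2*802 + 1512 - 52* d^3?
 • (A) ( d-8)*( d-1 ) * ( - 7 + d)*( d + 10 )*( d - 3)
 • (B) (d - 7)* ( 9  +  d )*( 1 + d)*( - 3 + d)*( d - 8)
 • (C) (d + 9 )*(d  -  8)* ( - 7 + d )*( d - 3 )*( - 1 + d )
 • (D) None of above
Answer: C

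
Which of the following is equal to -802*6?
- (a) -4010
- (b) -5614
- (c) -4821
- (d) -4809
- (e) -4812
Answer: e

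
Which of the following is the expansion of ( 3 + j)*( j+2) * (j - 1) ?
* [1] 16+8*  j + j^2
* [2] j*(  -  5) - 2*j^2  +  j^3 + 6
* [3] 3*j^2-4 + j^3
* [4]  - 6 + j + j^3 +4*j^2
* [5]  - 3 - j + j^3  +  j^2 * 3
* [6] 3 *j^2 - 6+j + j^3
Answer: 4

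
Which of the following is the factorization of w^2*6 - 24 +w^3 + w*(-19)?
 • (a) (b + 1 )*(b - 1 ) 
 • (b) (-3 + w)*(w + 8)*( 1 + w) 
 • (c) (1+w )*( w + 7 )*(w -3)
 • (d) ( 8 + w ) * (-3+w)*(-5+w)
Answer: b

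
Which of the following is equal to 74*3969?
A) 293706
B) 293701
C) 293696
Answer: A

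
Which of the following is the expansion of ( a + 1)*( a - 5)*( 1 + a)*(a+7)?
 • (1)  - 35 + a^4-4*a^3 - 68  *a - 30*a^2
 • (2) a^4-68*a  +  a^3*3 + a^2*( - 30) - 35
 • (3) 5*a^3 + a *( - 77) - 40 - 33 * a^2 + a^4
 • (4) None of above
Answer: 4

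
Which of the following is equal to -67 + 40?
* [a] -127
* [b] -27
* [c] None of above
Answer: b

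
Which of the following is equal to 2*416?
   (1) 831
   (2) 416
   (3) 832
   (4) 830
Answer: 3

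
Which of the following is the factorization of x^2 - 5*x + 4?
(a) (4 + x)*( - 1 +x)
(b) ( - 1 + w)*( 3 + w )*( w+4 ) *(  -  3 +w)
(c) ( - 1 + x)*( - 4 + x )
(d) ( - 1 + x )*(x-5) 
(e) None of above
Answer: c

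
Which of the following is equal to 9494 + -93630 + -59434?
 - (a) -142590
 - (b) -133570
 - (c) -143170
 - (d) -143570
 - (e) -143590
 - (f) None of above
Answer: d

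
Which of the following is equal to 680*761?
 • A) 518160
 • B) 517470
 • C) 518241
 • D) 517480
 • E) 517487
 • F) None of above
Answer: D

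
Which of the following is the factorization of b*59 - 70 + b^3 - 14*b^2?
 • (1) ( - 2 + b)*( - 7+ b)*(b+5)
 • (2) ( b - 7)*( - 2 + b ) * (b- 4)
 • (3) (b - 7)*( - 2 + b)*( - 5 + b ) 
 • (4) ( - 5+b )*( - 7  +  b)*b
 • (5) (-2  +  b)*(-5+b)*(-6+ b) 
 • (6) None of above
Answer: 3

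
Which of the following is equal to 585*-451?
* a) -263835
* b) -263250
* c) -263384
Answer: a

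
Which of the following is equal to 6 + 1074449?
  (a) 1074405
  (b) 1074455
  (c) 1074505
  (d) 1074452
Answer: b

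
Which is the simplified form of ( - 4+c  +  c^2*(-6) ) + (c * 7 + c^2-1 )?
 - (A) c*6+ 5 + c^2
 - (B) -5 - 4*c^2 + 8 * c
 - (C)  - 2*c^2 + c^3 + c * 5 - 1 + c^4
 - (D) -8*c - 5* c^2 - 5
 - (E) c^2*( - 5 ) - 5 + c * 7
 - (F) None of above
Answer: F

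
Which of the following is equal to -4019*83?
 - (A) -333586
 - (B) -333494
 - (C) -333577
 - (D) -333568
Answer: C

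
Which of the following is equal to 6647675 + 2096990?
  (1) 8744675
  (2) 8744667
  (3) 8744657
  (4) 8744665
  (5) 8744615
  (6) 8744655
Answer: 4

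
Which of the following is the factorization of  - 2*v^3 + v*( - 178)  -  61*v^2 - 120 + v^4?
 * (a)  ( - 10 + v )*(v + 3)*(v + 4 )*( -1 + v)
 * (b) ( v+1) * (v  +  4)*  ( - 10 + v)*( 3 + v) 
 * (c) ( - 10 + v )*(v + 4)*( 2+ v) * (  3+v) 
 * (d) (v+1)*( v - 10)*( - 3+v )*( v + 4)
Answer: b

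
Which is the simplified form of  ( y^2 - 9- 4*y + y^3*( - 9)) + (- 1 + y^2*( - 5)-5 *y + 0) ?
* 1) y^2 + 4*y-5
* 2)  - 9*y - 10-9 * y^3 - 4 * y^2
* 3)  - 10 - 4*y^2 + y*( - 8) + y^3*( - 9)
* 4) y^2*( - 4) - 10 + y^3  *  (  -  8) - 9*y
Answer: 2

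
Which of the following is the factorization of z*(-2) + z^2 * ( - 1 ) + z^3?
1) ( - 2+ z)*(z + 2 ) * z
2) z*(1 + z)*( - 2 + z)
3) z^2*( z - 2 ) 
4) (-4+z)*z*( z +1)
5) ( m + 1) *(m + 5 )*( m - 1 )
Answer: 2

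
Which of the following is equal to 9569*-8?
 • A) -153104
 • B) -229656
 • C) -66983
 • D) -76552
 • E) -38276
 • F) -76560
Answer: D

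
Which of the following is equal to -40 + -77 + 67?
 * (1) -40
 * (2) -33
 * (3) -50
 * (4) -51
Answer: 3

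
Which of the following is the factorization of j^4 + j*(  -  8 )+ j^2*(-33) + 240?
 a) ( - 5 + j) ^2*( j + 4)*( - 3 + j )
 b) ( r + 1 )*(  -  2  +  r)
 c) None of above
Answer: c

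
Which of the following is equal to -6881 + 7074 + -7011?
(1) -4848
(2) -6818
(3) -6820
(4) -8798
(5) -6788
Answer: 2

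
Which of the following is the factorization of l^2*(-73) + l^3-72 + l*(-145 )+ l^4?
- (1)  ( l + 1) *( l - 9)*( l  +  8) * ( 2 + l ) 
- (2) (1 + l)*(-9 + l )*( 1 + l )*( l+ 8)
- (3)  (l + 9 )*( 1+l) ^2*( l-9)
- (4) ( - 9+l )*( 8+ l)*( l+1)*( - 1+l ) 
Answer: 2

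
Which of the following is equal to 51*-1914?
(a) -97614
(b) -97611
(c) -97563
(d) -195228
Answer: a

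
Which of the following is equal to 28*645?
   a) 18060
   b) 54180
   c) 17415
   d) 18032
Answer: a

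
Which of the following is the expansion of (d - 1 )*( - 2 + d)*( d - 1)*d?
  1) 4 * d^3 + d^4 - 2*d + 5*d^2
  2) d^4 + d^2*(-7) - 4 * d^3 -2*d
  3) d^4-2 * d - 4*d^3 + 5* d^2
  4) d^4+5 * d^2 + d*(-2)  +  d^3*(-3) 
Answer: 3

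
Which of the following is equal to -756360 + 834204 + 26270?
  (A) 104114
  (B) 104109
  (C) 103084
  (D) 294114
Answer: A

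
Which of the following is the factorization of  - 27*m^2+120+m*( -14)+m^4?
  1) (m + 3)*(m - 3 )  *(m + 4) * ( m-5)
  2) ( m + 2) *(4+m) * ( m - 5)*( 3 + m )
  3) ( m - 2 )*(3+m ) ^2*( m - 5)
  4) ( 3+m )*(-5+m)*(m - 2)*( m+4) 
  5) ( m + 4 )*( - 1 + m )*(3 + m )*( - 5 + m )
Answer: 4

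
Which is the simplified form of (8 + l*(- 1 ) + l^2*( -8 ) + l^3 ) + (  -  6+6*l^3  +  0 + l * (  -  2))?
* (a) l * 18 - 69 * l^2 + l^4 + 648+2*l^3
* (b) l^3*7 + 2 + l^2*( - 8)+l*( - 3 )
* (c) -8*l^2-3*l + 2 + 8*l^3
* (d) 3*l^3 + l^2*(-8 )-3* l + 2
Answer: b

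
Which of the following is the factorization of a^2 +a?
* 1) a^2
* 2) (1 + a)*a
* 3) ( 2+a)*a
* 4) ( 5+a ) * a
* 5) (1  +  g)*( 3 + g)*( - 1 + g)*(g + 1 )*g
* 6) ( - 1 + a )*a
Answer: 2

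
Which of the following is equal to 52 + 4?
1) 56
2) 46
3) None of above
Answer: 1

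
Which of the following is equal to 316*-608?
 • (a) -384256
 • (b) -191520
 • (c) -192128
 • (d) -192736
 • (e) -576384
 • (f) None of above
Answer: c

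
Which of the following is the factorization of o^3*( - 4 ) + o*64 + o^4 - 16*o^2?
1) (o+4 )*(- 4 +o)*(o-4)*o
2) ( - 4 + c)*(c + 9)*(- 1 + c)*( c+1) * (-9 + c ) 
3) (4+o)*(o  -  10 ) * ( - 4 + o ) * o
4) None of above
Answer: 1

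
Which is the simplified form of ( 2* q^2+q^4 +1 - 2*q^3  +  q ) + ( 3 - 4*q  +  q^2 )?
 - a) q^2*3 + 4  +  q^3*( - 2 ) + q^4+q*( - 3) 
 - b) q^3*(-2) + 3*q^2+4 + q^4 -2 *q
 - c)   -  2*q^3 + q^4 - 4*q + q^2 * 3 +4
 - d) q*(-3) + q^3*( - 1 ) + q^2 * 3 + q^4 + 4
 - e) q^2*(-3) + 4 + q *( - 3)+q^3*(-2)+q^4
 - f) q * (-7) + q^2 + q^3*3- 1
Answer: a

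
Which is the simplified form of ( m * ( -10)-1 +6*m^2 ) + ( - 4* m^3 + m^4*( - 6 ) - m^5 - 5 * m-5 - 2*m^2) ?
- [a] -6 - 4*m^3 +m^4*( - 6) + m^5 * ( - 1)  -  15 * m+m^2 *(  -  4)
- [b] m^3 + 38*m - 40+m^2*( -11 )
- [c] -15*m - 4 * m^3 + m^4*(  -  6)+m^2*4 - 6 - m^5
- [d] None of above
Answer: c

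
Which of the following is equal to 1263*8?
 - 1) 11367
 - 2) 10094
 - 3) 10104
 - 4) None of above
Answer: 3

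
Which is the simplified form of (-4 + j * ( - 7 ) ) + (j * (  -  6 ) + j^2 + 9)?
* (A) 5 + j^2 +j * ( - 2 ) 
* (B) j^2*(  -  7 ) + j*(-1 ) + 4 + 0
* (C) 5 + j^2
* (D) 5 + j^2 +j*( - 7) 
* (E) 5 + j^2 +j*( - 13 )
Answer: E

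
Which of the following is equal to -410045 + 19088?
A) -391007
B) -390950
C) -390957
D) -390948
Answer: C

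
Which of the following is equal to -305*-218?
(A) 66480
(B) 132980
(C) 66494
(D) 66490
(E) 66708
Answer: D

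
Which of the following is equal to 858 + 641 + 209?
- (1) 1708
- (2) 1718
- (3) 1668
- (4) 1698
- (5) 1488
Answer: 1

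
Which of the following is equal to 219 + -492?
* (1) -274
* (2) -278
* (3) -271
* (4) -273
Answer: 4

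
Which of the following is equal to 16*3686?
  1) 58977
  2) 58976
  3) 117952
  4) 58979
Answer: 2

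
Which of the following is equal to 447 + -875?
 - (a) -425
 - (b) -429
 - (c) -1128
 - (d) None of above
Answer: d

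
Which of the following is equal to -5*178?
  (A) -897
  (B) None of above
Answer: B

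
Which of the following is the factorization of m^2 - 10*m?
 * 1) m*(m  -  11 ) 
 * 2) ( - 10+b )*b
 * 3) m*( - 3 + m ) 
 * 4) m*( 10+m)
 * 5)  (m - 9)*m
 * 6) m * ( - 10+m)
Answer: 6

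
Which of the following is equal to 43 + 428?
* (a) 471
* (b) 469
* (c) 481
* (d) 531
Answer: a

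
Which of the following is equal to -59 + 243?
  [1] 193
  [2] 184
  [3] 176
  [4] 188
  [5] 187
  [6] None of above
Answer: 2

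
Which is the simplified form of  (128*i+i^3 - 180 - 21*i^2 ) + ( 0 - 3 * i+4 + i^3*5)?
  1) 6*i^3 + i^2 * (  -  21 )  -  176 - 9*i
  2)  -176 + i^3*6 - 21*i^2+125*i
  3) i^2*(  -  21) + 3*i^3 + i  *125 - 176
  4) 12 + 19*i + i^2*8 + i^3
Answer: 2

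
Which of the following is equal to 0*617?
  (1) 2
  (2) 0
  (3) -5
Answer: 2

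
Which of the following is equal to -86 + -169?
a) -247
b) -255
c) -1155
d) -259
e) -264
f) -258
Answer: b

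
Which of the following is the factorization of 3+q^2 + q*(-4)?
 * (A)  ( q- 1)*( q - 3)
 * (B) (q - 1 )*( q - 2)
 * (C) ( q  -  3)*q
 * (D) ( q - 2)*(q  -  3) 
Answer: A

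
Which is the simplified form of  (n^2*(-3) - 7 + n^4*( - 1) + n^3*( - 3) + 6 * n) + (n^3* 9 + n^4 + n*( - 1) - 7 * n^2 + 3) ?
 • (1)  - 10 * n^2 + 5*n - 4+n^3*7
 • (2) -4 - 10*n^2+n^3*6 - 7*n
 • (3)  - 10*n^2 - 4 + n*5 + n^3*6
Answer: 3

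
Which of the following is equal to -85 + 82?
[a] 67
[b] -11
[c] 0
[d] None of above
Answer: d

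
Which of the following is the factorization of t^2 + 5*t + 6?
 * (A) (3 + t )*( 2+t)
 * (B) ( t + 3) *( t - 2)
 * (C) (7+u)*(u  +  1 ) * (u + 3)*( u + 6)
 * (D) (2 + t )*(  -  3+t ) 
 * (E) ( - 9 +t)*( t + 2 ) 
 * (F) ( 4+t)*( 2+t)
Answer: A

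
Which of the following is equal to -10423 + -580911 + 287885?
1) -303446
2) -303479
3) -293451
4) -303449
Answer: 4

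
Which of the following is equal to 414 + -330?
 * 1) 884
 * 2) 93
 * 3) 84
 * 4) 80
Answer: 3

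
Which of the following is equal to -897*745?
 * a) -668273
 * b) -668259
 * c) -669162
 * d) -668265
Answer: d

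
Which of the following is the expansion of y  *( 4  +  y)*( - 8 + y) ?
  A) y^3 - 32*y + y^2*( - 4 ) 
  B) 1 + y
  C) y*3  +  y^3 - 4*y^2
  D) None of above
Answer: A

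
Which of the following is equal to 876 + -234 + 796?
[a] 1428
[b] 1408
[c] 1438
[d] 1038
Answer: c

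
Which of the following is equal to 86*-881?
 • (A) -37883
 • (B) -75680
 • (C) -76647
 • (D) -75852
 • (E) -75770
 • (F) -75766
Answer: F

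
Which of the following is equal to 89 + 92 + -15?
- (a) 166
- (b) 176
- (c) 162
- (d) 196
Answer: a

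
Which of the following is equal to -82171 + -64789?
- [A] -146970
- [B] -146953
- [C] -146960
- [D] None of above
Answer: C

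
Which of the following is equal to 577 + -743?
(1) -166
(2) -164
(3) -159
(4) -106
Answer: 1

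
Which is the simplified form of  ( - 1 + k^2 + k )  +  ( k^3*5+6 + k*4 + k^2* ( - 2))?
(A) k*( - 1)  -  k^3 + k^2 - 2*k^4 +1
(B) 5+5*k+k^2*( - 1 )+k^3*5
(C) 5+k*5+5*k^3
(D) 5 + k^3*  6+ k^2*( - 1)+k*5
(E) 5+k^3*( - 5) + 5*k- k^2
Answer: B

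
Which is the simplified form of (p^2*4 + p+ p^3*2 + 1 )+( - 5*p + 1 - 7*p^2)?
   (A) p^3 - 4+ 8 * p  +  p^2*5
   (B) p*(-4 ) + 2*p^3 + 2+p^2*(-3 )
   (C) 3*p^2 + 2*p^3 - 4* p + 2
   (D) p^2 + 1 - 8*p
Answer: B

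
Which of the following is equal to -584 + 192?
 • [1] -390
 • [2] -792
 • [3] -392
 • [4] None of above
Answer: 3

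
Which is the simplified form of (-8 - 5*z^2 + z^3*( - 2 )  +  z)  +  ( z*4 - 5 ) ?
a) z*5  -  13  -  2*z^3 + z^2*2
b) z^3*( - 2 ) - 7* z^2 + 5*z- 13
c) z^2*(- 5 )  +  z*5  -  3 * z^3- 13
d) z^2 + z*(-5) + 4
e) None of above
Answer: e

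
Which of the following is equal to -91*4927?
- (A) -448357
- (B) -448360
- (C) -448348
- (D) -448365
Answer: A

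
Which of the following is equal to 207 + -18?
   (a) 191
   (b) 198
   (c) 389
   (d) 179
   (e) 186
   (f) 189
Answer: f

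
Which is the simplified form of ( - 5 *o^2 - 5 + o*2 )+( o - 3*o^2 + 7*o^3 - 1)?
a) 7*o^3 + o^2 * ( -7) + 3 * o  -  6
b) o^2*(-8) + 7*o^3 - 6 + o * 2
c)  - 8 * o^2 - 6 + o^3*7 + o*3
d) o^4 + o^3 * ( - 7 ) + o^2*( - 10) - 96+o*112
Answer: c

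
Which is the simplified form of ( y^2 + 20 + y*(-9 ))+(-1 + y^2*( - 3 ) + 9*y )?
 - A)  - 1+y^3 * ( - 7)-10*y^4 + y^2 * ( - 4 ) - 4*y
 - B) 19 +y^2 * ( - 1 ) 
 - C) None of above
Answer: C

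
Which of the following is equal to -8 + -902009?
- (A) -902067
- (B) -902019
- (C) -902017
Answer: C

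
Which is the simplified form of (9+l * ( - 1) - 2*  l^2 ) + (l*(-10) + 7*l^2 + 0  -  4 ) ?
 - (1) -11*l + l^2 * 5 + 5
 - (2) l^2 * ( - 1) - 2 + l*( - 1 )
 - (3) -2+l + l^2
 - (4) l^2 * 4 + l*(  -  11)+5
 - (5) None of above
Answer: 1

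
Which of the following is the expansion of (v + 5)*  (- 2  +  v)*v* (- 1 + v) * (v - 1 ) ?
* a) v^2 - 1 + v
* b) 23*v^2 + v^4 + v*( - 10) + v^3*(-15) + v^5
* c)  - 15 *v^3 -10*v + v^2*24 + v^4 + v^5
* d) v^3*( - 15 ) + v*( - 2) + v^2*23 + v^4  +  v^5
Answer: b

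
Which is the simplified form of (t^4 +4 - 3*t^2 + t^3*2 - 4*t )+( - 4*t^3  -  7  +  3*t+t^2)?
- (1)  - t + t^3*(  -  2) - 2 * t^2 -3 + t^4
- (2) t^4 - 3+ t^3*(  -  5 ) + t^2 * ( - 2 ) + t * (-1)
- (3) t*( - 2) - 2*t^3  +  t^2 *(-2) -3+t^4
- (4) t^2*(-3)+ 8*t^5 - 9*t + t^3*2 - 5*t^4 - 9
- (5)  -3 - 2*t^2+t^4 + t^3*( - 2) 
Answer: 1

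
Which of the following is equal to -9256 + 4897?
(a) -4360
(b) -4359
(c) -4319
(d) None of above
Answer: b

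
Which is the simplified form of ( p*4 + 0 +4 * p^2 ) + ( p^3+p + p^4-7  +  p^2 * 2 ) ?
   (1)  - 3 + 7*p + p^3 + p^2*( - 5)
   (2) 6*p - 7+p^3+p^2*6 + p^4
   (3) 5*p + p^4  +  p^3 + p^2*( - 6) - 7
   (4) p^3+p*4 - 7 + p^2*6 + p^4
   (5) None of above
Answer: 5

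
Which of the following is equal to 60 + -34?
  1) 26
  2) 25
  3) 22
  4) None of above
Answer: 1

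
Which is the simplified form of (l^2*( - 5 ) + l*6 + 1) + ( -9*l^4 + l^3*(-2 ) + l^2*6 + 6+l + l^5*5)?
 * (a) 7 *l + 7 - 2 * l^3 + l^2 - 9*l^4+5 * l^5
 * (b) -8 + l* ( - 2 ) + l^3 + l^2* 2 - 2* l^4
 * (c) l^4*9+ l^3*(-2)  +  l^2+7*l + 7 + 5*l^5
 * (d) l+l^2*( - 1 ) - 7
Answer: a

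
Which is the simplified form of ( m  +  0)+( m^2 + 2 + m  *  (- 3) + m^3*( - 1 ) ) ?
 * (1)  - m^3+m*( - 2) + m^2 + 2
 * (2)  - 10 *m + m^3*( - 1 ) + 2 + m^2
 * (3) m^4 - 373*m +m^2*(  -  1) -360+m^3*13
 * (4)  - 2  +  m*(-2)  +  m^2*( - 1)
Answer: 1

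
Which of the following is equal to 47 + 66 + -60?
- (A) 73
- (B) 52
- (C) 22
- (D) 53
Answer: D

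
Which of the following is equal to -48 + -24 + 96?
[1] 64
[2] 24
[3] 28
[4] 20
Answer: 2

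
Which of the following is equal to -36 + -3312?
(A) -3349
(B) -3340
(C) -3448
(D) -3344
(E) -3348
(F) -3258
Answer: E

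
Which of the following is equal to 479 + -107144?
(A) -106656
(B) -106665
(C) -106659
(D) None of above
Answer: B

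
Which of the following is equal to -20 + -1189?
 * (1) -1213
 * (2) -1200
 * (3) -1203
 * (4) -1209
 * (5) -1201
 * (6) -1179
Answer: 4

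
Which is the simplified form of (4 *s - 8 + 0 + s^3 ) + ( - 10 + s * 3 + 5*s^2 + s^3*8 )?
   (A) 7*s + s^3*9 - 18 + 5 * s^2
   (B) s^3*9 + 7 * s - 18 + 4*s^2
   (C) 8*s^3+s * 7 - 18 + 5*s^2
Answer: A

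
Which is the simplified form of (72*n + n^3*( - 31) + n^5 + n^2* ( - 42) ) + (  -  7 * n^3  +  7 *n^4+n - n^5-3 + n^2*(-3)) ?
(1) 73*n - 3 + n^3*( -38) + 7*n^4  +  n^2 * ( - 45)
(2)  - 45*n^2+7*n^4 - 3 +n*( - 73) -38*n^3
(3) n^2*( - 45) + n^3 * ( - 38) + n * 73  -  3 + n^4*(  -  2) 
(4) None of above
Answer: 1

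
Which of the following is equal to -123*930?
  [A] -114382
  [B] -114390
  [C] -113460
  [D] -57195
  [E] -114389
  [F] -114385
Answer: B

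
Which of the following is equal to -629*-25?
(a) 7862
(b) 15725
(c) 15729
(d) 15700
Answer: b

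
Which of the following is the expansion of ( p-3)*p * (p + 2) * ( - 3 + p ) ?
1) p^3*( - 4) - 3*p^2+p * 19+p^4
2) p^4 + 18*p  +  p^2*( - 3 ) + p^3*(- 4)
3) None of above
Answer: 2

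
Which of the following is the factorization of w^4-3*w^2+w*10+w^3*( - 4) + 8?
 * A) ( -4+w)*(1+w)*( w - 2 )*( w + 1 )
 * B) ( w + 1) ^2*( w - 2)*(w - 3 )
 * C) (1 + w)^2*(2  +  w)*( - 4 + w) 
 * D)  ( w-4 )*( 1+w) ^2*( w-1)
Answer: A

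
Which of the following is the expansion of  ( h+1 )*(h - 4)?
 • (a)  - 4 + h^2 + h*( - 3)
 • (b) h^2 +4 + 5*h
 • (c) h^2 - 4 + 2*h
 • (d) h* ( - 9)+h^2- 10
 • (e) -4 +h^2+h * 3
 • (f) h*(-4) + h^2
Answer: a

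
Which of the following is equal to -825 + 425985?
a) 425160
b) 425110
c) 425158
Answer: a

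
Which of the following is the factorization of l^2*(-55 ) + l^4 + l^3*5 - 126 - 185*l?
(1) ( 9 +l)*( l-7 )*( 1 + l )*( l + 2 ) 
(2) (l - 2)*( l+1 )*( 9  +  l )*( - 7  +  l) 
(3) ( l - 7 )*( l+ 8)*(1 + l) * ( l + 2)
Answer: 1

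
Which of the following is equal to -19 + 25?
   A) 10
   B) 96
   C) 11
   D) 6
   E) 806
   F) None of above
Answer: D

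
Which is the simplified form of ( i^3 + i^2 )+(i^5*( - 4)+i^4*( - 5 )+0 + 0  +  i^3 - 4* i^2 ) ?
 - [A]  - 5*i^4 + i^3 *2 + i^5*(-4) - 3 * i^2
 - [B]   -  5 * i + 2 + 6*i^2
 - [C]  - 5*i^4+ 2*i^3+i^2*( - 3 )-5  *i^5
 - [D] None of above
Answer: A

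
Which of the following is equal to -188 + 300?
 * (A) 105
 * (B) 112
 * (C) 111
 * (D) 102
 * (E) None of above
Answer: B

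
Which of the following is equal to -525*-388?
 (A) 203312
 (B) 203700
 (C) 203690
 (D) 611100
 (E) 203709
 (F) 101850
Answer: B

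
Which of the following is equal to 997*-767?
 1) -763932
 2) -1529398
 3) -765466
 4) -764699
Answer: 4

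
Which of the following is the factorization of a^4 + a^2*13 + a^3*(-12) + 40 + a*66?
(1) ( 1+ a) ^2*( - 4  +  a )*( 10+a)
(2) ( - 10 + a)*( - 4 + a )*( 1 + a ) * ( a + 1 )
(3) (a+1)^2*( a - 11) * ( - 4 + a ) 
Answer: 2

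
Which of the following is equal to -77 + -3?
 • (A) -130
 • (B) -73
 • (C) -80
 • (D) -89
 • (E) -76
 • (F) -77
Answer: C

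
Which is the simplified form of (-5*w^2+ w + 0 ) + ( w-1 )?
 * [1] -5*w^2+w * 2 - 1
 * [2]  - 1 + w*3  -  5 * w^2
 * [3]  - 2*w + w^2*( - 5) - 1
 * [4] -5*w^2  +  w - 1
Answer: 1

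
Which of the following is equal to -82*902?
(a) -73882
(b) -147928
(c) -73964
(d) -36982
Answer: c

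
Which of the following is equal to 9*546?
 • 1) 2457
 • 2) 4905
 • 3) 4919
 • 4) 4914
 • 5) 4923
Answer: 4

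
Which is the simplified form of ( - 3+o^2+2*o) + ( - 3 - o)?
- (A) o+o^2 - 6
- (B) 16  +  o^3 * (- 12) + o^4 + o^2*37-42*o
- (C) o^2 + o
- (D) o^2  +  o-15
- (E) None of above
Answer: A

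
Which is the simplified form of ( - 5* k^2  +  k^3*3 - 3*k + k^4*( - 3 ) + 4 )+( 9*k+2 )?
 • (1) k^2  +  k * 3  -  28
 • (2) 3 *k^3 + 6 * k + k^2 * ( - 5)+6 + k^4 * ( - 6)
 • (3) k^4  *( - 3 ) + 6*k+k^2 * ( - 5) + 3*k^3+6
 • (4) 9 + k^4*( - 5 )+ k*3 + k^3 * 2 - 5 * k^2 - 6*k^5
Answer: 3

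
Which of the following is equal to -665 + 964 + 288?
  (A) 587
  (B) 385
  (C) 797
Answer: A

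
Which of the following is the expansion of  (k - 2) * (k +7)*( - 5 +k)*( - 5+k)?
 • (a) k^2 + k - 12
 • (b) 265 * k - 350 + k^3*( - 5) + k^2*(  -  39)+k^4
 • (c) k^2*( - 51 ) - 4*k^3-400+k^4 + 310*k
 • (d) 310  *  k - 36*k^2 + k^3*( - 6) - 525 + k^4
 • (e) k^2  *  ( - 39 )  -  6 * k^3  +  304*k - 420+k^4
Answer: b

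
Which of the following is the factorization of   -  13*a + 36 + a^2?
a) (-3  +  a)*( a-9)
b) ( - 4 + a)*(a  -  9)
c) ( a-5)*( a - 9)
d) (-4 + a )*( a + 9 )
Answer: b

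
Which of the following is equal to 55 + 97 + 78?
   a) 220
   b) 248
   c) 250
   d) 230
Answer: d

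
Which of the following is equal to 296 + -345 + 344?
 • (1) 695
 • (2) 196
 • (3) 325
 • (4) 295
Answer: 4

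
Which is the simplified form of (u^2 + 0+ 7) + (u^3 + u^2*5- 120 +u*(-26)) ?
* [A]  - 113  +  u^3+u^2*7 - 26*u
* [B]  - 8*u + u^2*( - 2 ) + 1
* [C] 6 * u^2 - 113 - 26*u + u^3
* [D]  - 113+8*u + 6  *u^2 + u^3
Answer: C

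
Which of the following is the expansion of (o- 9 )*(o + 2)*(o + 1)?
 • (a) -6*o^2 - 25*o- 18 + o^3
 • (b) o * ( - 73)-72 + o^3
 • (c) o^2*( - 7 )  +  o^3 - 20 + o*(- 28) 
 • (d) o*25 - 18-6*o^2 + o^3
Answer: a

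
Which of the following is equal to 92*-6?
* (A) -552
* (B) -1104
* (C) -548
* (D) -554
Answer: A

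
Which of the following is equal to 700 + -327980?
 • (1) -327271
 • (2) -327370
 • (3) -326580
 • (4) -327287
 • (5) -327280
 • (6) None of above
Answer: 5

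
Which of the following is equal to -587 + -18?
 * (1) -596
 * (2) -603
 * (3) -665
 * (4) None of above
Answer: 4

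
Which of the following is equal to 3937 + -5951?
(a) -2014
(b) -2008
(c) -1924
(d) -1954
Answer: a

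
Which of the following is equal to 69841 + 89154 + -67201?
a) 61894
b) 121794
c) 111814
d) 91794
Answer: d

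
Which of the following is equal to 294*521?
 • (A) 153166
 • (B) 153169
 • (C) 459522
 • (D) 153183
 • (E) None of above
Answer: E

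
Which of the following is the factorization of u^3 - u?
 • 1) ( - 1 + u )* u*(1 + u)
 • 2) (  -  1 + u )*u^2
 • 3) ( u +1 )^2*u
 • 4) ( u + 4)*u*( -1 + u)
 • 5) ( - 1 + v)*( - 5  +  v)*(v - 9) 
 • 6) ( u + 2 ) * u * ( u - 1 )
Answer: 1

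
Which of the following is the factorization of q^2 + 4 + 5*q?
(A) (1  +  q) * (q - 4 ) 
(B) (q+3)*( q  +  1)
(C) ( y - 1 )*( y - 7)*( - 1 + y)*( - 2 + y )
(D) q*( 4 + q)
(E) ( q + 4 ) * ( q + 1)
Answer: E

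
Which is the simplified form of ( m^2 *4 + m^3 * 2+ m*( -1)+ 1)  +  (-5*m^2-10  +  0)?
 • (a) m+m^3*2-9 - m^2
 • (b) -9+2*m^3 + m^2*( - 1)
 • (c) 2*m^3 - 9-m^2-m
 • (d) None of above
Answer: c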